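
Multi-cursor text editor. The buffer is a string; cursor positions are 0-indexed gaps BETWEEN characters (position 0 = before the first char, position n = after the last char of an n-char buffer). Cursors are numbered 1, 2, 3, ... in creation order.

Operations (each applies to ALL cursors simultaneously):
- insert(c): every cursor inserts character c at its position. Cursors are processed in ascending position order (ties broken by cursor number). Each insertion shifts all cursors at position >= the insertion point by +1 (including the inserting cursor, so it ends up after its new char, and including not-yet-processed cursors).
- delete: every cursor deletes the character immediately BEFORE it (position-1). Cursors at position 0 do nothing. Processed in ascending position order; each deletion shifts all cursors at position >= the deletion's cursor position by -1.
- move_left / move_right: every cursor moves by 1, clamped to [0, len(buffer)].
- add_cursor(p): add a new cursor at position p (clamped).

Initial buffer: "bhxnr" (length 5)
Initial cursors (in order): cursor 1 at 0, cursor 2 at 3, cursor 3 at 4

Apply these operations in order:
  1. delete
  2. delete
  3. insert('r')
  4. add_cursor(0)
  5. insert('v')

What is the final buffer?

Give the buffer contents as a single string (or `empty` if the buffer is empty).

After op 1 (delete): buffer="bhr" (len 3), cursors c1@0 c2@2 c3@2, authorship ...
After op 2 (delete): buffer="r" (len 1), cursors c1@0 c2@0 c3@0, authorship .
After op 3 (insert('r')): buffer="rrrr" (len 4), cursors c1@3 c2@3 c3@3, authorship 123.
After op 4 (add_cursor(0)): buffer="rrrr" (len 4), cursors c4@0 c1@3 c2@3 c3@3, authorship 123.
After op 5 (insert('v')): buffer="vrrrvvvr" (len 8), cursors c4@1 c1@7 c2@7 c3@7, authorship 4123123.

Answer: vrrrvvvr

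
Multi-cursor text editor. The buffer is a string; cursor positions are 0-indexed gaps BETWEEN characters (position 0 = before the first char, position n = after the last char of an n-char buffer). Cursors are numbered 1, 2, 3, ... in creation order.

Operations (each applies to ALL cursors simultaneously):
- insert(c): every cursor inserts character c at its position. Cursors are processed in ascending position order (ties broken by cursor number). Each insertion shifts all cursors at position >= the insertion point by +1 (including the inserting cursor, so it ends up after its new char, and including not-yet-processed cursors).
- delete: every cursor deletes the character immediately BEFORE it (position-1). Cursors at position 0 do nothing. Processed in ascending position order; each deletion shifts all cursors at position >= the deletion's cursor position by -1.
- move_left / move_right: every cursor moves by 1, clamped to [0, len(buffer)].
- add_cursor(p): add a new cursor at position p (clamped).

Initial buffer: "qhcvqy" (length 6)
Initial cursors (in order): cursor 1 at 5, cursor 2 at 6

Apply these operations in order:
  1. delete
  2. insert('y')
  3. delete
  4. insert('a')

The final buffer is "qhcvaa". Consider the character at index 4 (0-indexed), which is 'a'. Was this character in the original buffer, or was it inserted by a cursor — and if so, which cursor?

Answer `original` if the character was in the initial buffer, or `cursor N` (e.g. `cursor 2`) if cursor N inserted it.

After op 1 (delete): buffer="qhcv" (len 4), cursors c1@4 c2@4, authorship ....
After op 2 (insert('y')): buffer="qhcvyy" (len 6), cursors c1@6 c2@6, authorship ....12
After op 3 (delete): buffer="qhcv" (len 4), cursors c1@4 c2@4, authorship ....
After op 4 (insert('a')): buffer="qhcvaa" (len 6), cursors c1@6 c2@6, authorship ....12
Authorship (.=original, N=cursor N): . . . . 1 2
Index 4: author = 1

Answer: cursor 1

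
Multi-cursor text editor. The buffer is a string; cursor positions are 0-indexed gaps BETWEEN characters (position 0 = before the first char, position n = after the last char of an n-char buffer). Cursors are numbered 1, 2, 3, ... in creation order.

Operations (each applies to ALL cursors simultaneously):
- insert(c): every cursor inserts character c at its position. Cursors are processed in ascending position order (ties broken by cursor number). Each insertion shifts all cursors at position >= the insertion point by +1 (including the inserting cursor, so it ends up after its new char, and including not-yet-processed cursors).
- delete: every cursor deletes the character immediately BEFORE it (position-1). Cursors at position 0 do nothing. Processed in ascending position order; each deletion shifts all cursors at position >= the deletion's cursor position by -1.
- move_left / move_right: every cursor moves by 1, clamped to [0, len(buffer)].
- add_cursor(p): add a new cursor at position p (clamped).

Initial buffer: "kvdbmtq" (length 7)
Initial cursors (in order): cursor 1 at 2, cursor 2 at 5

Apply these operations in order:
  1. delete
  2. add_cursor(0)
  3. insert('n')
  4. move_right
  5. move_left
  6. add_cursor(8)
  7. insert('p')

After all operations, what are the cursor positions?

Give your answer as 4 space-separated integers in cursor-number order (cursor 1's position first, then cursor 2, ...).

Answer: 5 9 2 12

Derivation:
After op 1 (delete): buffer="kdbtq" (len 5), cursors c1@1 c2@3, authorship .....
After op 2 (add_cursor(0)): buffer="kdbtq" (len 5), cursors c3@0 c1@1 c2@3, authorship .....
After op 3 (insert('n')): buffer="nkndbntq" (len 8), cursors c3@1 c1@3 c2@6, authorship 3.1..2..
After op 4 (move_right): buffer="nkndbntq" (len 8), cursors c3@2 c1@4 c2@7, authorship 3.1..2..
After op 5 (move_left): buffer="nkndbntq" (len 8), cursors c3@1 c1@3 c2@6, authorship 3.1..2..
After op 6 (add_cursor(8)): buffer="nkndbntq" (len 8), cursors c3@1 c1@3 c2@6 c4@8, authorship 3.1..2..
After op 7 (insert('p')): buffer="npknpdbnptqp" (len 12), cursors c3@2 c1@5 c2@9 c4@12, authorship 33.11..22..4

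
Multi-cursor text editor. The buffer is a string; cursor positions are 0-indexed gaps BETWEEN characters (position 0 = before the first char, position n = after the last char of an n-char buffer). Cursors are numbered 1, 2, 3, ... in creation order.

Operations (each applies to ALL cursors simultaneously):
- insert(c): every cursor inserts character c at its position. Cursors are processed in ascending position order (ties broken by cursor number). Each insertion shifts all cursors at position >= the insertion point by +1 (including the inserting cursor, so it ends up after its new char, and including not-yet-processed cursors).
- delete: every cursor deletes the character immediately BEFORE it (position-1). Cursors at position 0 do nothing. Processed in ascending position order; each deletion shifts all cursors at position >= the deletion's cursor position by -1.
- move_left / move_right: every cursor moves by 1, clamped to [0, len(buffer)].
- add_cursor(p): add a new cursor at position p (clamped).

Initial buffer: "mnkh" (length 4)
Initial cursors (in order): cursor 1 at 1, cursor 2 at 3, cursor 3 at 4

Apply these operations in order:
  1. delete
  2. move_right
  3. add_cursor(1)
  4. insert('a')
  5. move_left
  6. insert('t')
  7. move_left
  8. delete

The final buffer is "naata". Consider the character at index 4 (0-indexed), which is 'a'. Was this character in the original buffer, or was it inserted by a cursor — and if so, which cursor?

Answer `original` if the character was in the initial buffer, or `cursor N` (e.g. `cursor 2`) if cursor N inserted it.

After op 1 (delete): buffer="n" (len 1), cursors c1@0 c2@1 c3@1, authorship .
After op 2 (move_right): buffer="n" (len 1), cursors c1@1 c2@1 c3@1, authorship .
After op 3 (add_cursor(1)): buffer="n" (len 1), cursors c1@1 c2@1 c3@1 c4@1, authorship .
After op 4 (insert('a')): buffer="naaaa" (len 5), cursors c1@5 c2@5 c3@5 c4@5, authorship .1234
After op 5 (move_left): buffer="naaaa" (len 5), cursors c1@4 c2@4 c3@4 c4@4, authorship .1234
After op 6 (insert('t')): buffer="naaatttta" (len 9), cursors c1@8 c2@8 c3@8 c4@8, authorship .12312344
After op 7 (move_left): buffer="naaatttta" (len 9), cursors c1@7 c2@7 c3@7 c4@7, authorship .12312344
After op 8 (delete): buffer="naata" (len 5), cursors c1@3 c2@3 c3@3 c4@3, authorship .1244
Authorship (.=original, N=cursor N): . 1 2 4 4
Index 4: author = 4

Answer: cursor 4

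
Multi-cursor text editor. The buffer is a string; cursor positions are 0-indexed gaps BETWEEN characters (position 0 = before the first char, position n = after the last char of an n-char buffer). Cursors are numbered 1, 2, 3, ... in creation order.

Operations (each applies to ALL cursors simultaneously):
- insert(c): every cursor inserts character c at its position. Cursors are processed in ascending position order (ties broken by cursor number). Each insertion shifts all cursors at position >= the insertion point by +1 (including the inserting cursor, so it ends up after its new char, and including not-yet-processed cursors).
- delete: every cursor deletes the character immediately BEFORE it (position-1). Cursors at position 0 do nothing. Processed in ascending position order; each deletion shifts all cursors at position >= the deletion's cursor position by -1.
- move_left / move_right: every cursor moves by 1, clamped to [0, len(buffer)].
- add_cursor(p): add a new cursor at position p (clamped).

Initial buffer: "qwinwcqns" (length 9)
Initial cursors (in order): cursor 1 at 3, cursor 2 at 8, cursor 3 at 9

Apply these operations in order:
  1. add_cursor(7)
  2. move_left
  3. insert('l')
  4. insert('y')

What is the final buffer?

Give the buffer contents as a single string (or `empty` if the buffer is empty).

After op 1 (add_cursor(7)): buffer="qwinwcqns" (len 9), cursors c1@3 c4@7 c2@8 c3@9, authorship .........
After op 2 (move_left): buffer="qwinwcqns" (len 9), cursors c1@2 c4@6 c2@7 c3@8, authorship .........
After op 3 (insert('l')): buffer="qwlinwclqlnls" (len 13), cursors c1@3 c4@8 c2@10 c3@12, authorship ..1....4.2.3.
After op 4 (insert('y')): buffer="qwlyinwclyqlynlys" (len 17), cursors c1@4 c4@10 c2@13 c3@16, authorship ..11....44.22.33.

Answer: qwlyinwclyqlynlys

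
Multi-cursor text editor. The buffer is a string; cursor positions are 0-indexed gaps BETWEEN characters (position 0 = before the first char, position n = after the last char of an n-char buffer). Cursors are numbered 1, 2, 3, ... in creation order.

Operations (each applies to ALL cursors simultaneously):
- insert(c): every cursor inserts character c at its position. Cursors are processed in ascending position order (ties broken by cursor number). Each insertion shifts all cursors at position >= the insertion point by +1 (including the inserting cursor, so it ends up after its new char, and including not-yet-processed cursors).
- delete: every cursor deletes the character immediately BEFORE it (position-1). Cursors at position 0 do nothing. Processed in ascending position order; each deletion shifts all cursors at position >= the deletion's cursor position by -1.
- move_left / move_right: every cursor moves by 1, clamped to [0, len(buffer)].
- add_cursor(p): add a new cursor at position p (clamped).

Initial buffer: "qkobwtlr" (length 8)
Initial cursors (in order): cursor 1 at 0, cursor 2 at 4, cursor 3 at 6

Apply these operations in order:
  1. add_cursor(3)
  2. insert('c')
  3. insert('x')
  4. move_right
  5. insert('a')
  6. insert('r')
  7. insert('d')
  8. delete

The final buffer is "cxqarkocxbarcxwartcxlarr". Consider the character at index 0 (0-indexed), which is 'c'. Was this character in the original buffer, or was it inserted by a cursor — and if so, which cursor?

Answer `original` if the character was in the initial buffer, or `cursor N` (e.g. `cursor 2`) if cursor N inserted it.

After op 1 (add_cursor(3)): buffer="qkobwtlr" (len 8), cursors c1@0 c4@3 c2@4 c3@6, authorship ........
After op 2 (insert('c')): buffer="cqkocbcwtclr" (len 12), cursors c1@1 c4@5 c2@7 c3@10, authorship 1...4.2..3..
After op 3 (insert('x')): buffer="cxqkocxbcxwtcxlr" (len 16), cursors c1@2 c4@7 c2@10 c3@14, authorship 11...44.22..33..
After op 4 (move_right): buffer="cxqkocxbcxwtcxlr" (len 16), cursors c1@3 c4@8 c2@11 c3@15, authorship 11...44.22..33..
After op 5 (insert('a')): buffer="cxqakocxbacxwatcxlar" (len 20), cursors c1@4 c4@10 c2@14 c3@19, authorship 11.1..44.422.2.33.3.
After op 6 (insert('r')): buffer="cxqarkocxbarcxwartcxlarr" (len 24), cursors c1@5 c4@12 c2@17 c3@23, authorship 11.11..44.4422.22.33.33.
After op 7 (insert('d')): buffer="cxqardkocxbardcxwardtcxlardr" (len 28), cursors c1@6 c4@14 c2@20 c3@27, authorship 11.111..44.44422.222.33.333.
After op 8 (delete): buffer="cxqarkocxbarcxwartcxlarr" (len 24), cursors c1@5 c4@12 c2@17 c3@23, authorship 11.11..44.4422.22.33.33.
Authorship (.=original, N=cursor N): 1 1 . 1 1 . . 4 4 . 4 4 2 2 . 2 2 . 3 3 . 3 3 .
Index 0: author = 1

Answer: cursor 1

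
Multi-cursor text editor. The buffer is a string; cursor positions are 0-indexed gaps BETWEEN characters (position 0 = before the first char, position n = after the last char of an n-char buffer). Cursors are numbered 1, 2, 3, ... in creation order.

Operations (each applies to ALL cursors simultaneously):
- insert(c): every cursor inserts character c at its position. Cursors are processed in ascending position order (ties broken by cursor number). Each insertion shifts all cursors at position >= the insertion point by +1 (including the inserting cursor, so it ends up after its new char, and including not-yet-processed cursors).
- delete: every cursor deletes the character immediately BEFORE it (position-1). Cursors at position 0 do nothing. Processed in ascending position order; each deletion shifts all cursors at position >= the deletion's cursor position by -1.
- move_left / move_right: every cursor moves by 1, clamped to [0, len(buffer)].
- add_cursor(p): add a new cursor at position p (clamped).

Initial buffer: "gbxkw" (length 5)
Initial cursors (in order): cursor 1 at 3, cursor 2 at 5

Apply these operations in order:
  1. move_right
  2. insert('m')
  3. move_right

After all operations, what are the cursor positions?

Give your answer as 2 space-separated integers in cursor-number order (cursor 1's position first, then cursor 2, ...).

Answer: 6 7

Derivation:
After op 1 (move_right): buffer="gbxkw" (len 5), cursors c1@4 c2@5, authorship .....
After op 2 (insert('m')): buffer="gbxkmwm" (len 7), cursors c1@5 c2@7, authorship ....1.2
After op 3 (move_right): buffer="gbxkmwm" (len 7), cursors c1@6 c2@7, authorship ....1.2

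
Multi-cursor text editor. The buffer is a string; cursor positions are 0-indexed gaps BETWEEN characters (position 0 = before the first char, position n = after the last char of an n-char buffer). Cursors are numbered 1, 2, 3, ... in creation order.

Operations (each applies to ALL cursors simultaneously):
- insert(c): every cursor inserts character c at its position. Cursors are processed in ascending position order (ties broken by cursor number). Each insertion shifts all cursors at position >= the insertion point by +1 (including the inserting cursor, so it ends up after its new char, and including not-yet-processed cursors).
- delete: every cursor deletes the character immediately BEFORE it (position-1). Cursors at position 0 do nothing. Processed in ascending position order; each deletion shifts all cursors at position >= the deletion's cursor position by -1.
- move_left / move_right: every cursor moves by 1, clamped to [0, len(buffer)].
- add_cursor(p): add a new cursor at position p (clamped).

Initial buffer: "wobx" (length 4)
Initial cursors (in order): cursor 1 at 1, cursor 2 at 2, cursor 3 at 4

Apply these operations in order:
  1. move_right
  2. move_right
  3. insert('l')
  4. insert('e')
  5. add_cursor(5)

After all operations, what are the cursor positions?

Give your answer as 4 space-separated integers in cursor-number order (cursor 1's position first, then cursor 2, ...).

Answer: 5 10 10 5

Derivation:
After op 1 (move_right): buffer="wobx" (len 4), cursors c1@2 c2@3 c3@4, authorship ....
After op 2 (move_right): buffer="wobx" (len 4), cursors c1@3 c2@4 c3@4, authorship ....
After op 3 (insert('l')): buffer="woblxll" (len 7), cursors c1@4 c2@7 c3@7, authorship ...1.23
After op 4 (insert('e')): buffer="woblexllee" (len 10), cursors c1@5 c2@10 c3@10, authorship ...11.2323
After op 5 (add_cursor(5)): buffer="woblexllee" (len 10), cursors c1@5 c4@5 c2@10 c3@10, authorship ...11.2323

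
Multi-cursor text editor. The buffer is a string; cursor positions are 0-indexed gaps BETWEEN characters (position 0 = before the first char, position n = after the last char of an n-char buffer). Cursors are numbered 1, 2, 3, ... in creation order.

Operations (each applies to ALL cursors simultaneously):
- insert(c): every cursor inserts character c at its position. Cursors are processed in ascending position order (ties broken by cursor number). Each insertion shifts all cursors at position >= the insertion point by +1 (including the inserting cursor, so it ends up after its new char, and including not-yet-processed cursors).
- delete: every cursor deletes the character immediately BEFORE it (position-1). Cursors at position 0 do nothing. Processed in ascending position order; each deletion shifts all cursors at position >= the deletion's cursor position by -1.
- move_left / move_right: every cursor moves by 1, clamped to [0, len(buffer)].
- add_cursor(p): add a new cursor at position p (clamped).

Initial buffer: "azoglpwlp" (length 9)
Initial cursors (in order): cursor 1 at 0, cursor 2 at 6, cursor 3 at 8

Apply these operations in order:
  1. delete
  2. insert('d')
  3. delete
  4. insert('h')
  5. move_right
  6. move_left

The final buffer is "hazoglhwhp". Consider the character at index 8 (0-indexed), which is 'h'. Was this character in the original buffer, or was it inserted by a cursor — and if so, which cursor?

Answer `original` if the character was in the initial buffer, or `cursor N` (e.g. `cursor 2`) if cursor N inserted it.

After op 1 (delete): buffer="azoglwp" (len 7), cursors c1@0 c2@5 c3@6, authorship .......
After op 2 (insert('d')): buffer="dazogldwdp" (len 10), cursors c1@1 c2@7 c3@9, authorship 1.....2.3.
After op 3 (delete): buffer="azoglwp" (len 7), cursors c1@0 c2@5 c3@6, authorship .......
After op 4 (insert('h')): buffer="hazoglhwhp" (len 10), cursors c1@1 c2@7 c3@9, authorship 1.....2.3.
After op 5 (move_right): buffer="hazoglhwhp" (len 10), cursors c1@2 c2@8 c3@10, authorship 1.....2.3.
After op 6 (move_left): buffer="hazoglhwhp" (len 10), cursors c1@1 c2@7 c3@9, authorship 1.....2.3.
Authorship (.=original, N=cursor N): 1 . . . . . 2 . 3 .
Index 8: author = 3

Answer: cursor 3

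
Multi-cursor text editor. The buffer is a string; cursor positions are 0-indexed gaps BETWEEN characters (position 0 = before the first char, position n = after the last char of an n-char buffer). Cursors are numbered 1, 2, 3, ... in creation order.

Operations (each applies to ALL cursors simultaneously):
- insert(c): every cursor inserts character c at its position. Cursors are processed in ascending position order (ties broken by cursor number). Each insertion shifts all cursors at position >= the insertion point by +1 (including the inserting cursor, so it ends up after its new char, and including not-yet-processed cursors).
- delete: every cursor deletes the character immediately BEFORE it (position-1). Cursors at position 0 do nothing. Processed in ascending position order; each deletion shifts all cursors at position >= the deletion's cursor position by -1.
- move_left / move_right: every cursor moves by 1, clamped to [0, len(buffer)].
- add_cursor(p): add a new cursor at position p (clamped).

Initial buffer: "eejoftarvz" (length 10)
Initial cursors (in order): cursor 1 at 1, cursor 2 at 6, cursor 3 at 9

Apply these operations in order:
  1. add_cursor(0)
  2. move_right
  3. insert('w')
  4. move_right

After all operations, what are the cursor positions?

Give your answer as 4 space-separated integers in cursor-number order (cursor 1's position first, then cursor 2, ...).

After op 1 (add_cursor(0)): buffer="eejoftarvz" (len 10), cursors c4@0 c1@1 c2@6 c3@9, authorship ..........
After op 2 (move_right): buffer="eejoftarvz" (len 10), cursors c4@1 c1@2 c2@7 c3@10, authorship ..........
After op 3 (insert('w')): buffer="ewewjoftawrvzw" (len 14), cursors c4@2 c1@4 c2@10 c3@14, authorship .4.1.....2...3
After op 4 (move_right): buffer="ewewjoftawrvzw" (len 14), cursors c4@3 c1@5 c2@11 c3@14, authorship .4.1.....2...3

Answer: 5 11 14 3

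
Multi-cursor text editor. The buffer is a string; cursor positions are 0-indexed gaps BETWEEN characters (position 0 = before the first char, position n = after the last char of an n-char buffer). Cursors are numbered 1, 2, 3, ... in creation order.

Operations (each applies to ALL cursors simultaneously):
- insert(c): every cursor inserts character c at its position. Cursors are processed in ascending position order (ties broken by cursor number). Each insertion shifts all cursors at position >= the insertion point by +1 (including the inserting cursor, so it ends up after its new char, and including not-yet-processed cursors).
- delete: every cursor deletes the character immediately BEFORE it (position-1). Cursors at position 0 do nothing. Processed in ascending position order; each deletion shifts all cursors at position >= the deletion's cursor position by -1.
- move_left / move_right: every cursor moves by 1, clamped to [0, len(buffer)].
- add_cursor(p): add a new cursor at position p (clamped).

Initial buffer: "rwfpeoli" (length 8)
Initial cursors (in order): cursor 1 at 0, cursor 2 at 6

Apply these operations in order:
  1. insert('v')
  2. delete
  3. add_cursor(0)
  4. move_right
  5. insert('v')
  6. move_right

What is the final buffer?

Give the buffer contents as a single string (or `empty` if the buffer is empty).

After op 1 (insert('v')): buffer="vrwfpeovli" (len 10), cursors c1@1 c2@8, authorship 1......2..
After op 2 (delete): buffer="rwfpeoli" (len 8), cursors c1@0 c2@6, authorship ........
After op 3 (add_cursor(0)): buffer="rwfpeoli" (len 8), cursors c1@0 c3@0 c2@6, authorship ........
After op 4 (move_right): buffer="rwfpeoli" (len 8), cursors c1@1 c3@1 c2@7, authorship ........
After op 5 (insert('v')): buffer="rvvwfpeolvi" (len 11), cursors c1@3 c3@3 c2@10, authorship .13......2.
After op 6 (move_right): buffer="rvvwfpeolvi" (len 11), cursors c1@4 c3@4 c2@11, authorship .13......2.

Answer: rvvwfpeolvi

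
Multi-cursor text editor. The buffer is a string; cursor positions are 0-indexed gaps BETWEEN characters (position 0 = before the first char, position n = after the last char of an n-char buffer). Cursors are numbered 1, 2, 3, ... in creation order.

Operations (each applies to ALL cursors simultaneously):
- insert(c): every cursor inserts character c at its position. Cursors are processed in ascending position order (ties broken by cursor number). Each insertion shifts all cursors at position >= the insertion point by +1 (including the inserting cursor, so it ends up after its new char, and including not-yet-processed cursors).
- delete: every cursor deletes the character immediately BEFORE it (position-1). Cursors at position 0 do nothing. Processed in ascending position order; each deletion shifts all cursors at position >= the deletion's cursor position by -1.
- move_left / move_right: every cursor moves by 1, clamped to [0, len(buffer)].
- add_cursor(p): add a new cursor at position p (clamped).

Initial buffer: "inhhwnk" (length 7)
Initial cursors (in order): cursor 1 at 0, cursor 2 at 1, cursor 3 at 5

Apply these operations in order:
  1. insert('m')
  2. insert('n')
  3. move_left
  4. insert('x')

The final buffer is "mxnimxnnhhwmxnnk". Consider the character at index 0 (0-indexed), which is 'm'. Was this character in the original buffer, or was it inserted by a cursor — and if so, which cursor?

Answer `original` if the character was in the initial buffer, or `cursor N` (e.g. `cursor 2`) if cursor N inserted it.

Answer: cursor 1

Derivation:
After op 1 (insert('m')): buffer="mimnhhwmnk" (len 10), cursors c1@1 c2@3 c3@8, authorship 1.2....3..
After op 2 (insert('n')): buffer="mnimnnhhwmnnk" (len 13), cursors c1@2 c2@5 c3@11, authorship 11.22....33..
After op 3 (move_left): buffer="mnimnnhhwmnnk" (len 13), cursors c1@1 c2@4 c3@10, authorship 11.22....33..
After op 4 (insert('x')): buffer="mxnimxnnhhwmxnnk" (len 16), cursors c1@2 c2@6 c3@13, authorship 111.222....333..
Authorship (.=original, N=cursor N): 1 1 1 . 2 2 2 . . . . 3 3 3 . .
Index 0: author = 1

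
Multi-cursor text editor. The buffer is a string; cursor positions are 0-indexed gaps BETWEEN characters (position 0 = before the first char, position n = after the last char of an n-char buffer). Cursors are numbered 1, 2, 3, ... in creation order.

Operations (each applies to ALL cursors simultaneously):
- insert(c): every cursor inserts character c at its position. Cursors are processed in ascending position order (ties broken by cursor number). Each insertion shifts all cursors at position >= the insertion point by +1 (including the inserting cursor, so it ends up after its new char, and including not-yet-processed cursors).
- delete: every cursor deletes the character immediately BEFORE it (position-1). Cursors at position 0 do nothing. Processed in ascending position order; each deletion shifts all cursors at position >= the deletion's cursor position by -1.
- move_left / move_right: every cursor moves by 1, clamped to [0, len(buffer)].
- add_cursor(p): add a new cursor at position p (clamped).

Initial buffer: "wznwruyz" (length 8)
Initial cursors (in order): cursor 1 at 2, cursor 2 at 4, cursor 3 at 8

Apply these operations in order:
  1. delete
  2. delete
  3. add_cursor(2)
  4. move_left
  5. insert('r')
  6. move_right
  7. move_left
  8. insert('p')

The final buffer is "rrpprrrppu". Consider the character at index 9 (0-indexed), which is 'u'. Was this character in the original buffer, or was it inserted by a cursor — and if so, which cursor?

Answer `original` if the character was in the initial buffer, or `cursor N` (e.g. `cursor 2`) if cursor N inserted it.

After op 1 (delete): buffer="wnruy" (len 5), cursors c1@1 c2@2 c3@5, authorship .....
After op 2 (delete): buffer="ru" (len 2), cursors c1@0 c2@0 c3@2, authorship ..
After op 3 (add_cursor(2)): buffer="ru" (len 2), cursors c1@0 c2@0 c3@2 c4@2, authorship ..
After op 4 (move_left): buffer="ru" (len 2), cursors c1@0 c2@0 c3@1 c4@1, authorship ..
After op 5 (insert('r')): buffer="rrrrru" (len 6), cursors c1@2 c2@2 c3@5 c4@5, authorship 12.34.
After op 6 (move_right): buffer="rrrrru" (len 6), cursors c1@3 c2@3 c3@6 c4@6, authorship 12.34.
After op 7 (move_left): buffer="rrrrru" (len 6), cursors c1@2 c2@2 c3@5 c4@5, authorship 12.34.
After op 8 (insert('p')): buffer="rrpprrrppu" (len 10), cursors c1@4 c2@4 c3@9 c4@9, authorship 1212.3434.
Authorship (.=original, N=cursor N): 1 2 1 2 . 3 4 3 4 .
Index 9: author = original

Answer: original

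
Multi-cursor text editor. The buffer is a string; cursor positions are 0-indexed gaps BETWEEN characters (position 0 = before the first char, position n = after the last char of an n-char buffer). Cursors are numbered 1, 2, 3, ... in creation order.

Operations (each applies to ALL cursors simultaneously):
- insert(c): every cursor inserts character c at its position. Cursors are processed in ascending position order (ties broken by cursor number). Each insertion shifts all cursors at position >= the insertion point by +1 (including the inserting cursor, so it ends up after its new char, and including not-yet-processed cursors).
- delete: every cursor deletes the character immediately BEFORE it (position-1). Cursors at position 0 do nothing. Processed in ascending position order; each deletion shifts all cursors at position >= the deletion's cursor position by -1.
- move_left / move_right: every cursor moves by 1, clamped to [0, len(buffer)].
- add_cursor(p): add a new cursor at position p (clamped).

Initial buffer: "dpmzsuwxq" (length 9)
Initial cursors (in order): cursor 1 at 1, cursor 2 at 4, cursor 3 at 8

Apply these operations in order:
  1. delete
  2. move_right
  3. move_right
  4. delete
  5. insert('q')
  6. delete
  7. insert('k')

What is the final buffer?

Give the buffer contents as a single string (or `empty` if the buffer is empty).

After op 1 (delete): buffer="pmsuwq" (len 6), cursors c1@0 c2@2 c3@5, authorship ......
After op 2 (move_right): buffer="pmsuwq" (len 6), cursors c1@1 c2@3 c3@6, authorship ......
After op 3 (move_right): buffer="pmsuwq" (len 6), cursors c1@2 c2@4 c3@6, authorship ......
After op 4 (delete): buffer="psw" (len 3), cursors c1@1 c2@2 c3@3, authorship ...
After op 5 (insert('q')): buffer="pqsqwq" (len 6), cursors c1@2 c2@4 c3@6, authorship .1.2.3
After op 6 (delete): buffer="psw" (len 3), cursors c1@1 c2@2 c3@3, authorship ...
After op 7 (insert('k')): buffer="pkskwk" (len 6), cursors c1@2 c2@4 c3@6, authorship .1.2.3

Answer: pkskwk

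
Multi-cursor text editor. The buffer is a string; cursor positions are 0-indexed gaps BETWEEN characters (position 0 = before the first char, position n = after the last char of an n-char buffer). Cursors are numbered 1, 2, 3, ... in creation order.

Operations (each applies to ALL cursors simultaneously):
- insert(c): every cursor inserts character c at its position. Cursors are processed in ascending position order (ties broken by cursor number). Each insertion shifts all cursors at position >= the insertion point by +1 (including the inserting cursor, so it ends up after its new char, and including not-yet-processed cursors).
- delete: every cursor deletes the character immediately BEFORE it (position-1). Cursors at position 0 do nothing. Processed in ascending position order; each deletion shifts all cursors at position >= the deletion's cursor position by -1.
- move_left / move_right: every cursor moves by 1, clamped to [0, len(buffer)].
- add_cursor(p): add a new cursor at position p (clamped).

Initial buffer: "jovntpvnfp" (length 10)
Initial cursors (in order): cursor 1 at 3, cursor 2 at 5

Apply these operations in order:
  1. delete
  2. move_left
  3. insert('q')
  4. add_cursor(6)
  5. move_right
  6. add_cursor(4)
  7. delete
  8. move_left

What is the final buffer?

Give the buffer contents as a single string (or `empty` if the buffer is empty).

After op 1 (delete): buffer="jonpvnfp" (len 8), cursors c1@2 c2@3, authorship ........
After op 2 (move_left): buffer="jonpvnfp" (len 8), cursors c1@1 c2@2, authorship ........
After op 3 (insert('q')): buffer="jqoqnpvnfp" (len 10), cursors c1@2 c2@4, authorship .1.2......
After op 4 (add_cursor(6)): buffer="jqoqnpvnfp" (len 10), cursors c1@2 c2@4 c3@6, authorship .1.2......
After op 5 (move_right): buffer="jqoqnpvnfp" (len 10), cursors c1@3 c2@5 c3@7, authorship .1.2......
After op 6 (add_cursor(4)): buffer="jqoqnpvnfp" (len 10), cursors c1@3 c4@4 c2@5 c3@7, authorship .1.2......
After op 7 (delete): buffer="jqpnfp" (len 6), cursors c1@2 c2@2 c4@2 c3@3, authorship .1....
After op 8 (move_left): buffer="jqpnfp" (len 6), cursors c1@1 c2@1 c4@1 c3@2, authorship .1....

Answer: jqpnfp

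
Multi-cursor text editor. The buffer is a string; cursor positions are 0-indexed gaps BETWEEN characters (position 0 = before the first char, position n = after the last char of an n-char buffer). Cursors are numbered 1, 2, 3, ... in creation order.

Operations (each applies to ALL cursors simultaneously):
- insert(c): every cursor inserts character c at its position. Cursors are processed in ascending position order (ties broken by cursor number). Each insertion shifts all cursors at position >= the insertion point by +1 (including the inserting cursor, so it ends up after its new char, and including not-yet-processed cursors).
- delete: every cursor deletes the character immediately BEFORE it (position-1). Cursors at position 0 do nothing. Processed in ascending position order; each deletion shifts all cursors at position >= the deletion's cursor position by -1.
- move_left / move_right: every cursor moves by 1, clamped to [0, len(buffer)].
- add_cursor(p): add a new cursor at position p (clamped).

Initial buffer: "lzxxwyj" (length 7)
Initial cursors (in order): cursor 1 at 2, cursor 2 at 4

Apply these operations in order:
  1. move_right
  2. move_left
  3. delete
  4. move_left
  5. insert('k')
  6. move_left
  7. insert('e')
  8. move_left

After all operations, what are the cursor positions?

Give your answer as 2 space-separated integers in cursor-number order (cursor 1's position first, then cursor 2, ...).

Answer: 0 3

Derivation:
After op 1 (move_right): buffer="lzxxwyj" (len 7), cursors c1@3 c2@5, authorship .......
After op 2 (move_left): buffer="lzxxwyj" (len 7), cursors c1@2 c2@4, authorship .......
After op 3 (delete): buffer="lxwyj" (len 5), cursors c1@1 c2@2, authorship .....
After op 4 (move_left): buffer="lxwyj" (len 5), cursors c1@0 c2@1, authorship .....
After op 5 (insert('k')): buffer="klkxwyj" (len 7), cursors c1@1 c2@3, authorship 1.2....
After op 6 (move_left): buffer="klkxwyj" (len 7), cursors c1@0 c2@2, authorship 1.2....
After op 7 (insert('e')): buffer="eklekxwyj" (len 9), cursors c1@1 c2@4, authorship 11.22....
After op 8 (move_left): buffer="eklekxwyj" (len 9), cursors c1@0 c2@3, authorship 11.22....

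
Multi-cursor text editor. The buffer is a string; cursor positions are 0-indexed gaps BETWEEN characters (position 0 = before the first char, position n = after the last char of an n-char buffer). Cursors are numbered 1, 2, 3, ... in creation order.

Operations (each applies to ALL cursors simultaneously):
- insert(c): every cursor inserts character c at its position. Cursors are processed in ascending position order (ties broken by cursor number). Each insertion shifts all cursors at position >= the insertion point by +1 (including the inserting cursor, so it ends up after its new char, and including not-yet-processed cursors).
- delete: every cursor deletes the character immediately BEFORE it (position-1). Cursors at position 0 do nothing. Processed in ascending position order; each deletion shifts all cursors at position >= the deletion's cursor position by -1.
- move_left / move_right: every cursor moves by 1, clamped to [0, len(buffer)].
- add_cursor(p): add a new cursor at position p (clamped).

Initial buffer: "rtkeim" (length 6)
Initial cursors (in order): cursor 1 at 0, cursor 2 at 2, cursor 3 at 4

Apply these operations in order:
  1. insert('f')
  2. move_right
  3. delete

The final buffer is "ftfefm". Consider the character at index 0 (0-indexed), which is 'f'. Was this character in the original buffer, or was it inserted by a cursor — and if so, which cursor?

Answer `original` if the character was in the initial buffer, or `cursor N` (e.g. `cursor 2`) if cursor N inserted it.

Answer: cursor 1

Derivation:
After op 1 (insert('f')): buffer="frtfkefim" (len 9), cursors c1@1 c2@4 c3@7, authorship 1..2..3..
After op 2 (move_right): buffer="frtfkefim" (len 9), cursors c1@2 c2@5 c3@8, authorship 1..2..3..
After op 3 (delete): buffer="ftfefm" (len 6), cursors c1@1 c2@3 c3@5, authorship 1.2.3.
Authorship (.=original, N=cursor N): 1 . 2 . 3 .
Index 0: author = 1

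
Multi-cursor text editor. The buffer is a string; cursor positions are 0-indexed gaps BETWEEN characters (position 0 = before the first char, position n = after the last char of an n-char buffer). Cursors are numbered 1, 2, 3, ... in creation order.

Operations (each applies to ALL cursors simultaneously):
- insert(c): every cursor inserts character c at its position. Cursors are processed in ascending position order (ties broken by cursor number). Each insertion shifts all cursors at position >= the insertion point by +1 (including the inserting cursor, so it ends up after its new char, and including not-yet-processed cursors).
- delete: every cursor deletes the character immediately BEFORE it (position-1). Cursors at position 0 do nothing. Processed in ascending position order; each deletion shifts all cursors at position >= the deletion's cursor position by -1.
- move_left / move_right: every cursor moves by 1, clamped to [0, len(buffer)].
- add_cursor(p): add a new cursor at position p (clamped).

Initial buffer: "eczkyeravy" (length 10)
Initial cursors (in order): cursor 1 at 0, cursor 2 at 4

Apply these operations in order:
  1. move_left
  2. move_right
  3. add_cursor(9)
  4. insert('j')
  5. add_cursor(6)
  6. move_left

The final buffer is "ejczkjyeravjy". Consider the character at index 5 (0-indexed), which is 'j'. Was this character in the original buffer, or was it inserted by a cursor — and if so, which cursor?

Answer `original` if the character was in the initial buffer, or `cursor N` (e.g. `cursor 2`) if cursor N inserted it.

Answer: cursor 2

Derivation:
After op 1 (move_left): buffer="eczkyeravy" (len 10), cursors c1@0 c2@3, authorship ..........
After op 2 (move_right): buffer="eczkyeravy" (len 10), cursors c1@1 c2@4, authorship ..........
After op 3 (add_cursor(9)): buffer="eczkyeravy" (len 10), cursors c1@1 c2@4 c3@9, authorship ..........
After op 4 (insert('j')): buffer="ejczkjyeravjy" (len 13), cursors c1@2 c2@6 c3@12, authorship .1...2.....3.
After op 5 (add_cursor(6)): buffer="ejczkjyeravjy" (len 13), cursors c1@2 c2@6 c4@6 c3@12, authorship .1...2.....3.
After op 6 (move_left): buffer="ejczkjyeravjy" (len 13), cursors c1@1 c2@5 c4@5 c3@11, authorship .1...2.....3.
Authorship (.=original, N=cursor N): . 1 . . . 2 . . . . . 3 .
Index 5: author = 2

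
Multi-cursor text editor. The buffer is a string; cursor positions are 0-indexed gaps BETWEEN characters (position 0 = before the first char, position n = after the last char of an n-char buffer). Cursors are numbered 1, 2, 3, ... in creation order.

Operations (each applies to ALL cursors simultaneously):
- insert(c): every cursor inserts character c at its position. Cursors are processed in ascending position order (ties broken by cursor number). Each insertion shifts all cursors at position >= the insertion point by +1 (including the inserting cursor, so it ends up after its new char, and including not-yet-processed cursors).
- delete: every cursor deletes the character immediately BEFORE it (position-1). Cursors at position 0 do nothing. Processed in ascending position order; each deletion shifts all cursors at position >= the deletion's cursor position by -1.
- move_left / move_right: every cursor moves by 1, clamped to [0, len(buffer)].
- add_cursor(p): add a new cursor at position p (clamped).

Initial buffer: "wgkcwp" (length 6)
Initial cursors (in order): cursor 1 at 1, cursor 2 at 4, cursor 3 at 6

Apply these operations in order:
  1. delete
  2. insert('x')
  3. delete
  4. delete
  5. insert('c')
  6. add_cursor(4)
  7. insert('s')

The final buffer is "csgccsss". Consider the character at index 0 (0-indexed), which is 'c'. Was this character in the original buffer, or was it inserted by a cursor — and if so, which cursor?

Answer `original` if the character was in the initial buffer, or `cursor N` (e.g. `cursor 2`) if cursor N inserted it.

After op 1 (delete): buffer="gkw" (len 3), cursors c1@0 c2@2 c3@3, authorship ...
After op 2 (insert('x')): buffer="xgkxwx" (len 6), cursors c1@1 c2@4 c3@6, authorship 1..2.3
After op 3 (delete): buffer="gkw" (len 3), cursors c1@0 c2@2 c3@3, authorship ...
After op 4 (delete): buffer="g" (len 1), cursors c1@0 c2@1 c3@1, authorship .
After op 5 (insert('c')): buffer="cgcc" (len 4), cursors c1@1 c2@4 c3@4, authorship 1.23
After op 6 (add_cursor(4)): buffer="cgcc" (len 4), cursors c1@1 c2@4 c3@4 c4@4, authorship 1.23
After op 7 (insert('s')): buffer="csgccsss" (len 8), cursors c1@2 c2@8 c3@8 c4@8, authorship 11.23234
Authorship (.=original, N=cursor N): 1 1 . 2 3 2 3 4
Index 0: author = 1

Answer: cursor 1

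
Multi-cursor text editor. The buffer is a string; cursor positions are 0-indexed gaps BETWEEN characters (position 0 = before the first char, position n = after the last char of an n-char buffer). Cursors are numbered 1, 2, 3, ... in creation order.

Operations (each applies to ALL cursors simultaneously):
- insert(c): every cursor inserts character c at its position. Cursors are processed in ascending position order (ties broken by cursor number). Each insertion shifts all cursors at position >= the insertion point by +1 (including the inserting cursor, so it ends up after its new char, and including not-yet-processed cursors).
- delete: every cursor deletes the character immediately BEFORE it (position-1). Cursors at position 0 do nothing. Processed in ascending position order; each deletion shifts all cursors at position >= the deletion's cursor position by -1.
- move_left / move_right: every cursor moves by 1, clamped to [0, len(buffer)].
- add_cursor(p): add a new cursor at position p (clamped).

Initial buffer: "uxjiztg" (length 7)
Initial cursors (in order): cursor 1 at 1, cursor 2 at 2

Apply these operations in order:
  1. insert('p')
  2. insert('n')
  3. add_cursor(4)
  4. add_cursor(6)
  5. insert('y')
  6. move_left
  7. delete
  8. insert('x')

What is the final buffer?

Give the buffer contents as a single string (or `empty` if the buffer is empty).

Answer: upxyxypxxyjiztg

Derivation:
After op 1 (insert('p')): buffer="upxpjiztg" (len 9), cursors c1@2 c2@4, authorship .1.2.....
After op 2 (insert('n')): buffer="upnxpnjiztg" (len 11), cursors c1@3 c2@6, authorship .11.22.....
After op 3 (add_cursor(4)): buffer="upnxpnjiztg" (len 11), cursors c1@3 c3@4 c2@6, authorship .11.22.....
After op 4 (add_cursor(6)): buffer="upnxpnjiztg" (len 11), cursors c1@3 c3@4 c2@6 c4@6, authorship .11.22.....
After op 5 (insert('y')): buffer="upnyxypnyyjiztg" (len 15), cursors c1@4 c3@6 c2@10 c4@10, authorship .111.32224.....
After op 6 (move_left): buffer="upnyxypnyyjiztg" (len 15), cursors c1@3 c3@5 c2@9 c4@9, authorship .111.32224.....
After op 7 (delete): buffer="upyypyjiztg" (len 11), cursors c1@2 c3@3 c2@5 c4@5, authorship .11324.....
After op 8 (insert('x')): buffer="upxyxypxxyjiztg" (len 15), cursors c1@3 c3@5 c2@9 c4@9, authorship .111332244.....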